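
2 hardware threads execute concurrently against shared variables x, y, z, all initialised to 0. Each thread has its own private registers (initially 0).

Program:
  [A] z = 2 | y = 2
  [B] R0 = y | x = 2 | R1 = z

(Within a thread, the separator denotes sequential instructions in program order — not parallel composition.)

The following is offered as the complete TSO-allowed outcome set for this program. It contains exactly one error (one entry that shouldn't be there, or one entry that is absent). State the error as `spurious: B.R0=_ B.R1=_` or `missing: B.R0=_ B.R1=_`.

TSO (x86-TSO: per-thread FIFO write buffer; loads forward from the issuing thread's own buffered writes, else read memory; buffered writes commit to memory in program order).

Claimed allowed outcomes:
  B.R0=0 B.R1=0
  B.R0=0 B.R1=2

outcome vector order: (B.R0,B.R1)
TSO (3): 0/0 0/2 2/2
TSO∖claimed = {2/2}

missing: B.R0=2 B.R1=2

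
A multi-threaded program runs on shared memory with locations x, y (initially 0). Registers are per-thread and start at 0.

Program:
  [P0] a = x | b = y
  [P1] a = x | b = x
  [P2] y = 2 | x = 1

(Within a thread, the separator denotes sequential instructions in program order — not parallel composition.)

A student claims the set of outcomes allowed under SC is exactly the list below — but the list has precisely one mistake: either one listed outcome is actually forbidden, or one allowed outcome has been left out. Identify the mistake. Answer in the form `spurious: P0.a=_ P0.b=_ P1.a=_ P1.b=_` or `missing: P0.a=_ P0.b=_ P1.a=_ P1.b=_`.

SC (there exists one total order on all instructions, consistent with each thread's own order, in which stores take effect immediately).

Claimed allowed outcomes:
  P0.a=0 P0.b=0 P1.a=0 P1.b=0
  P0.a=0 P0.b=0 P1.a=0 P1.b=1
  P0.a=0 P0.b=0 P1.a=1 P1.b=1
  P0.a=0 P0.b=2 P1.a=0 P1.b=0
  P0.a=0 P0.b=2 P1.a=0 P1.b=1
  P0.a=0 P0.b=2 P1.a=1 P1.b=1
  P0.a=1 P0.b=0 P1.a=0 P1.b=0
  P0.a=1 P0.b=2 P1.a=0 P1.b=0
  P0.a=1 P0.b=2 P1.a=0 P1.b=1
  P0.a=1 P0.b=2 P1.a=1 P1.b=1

spurious: P0.a=1 P0.b=0 P1.a=0 P1.b=0

outcome vector order: (P0.a,P0.b,P1.a,P1.b)
SC (9): (0,0,0,0); (0,0,0,1); (0,0,1,1); (0,2,0,0); (0,2,0,1); (0,2,1,1); (1,2,0,0); (1,2,0,1); (1,2,1,1)
claimed∖SC = {(1,0,0,0)}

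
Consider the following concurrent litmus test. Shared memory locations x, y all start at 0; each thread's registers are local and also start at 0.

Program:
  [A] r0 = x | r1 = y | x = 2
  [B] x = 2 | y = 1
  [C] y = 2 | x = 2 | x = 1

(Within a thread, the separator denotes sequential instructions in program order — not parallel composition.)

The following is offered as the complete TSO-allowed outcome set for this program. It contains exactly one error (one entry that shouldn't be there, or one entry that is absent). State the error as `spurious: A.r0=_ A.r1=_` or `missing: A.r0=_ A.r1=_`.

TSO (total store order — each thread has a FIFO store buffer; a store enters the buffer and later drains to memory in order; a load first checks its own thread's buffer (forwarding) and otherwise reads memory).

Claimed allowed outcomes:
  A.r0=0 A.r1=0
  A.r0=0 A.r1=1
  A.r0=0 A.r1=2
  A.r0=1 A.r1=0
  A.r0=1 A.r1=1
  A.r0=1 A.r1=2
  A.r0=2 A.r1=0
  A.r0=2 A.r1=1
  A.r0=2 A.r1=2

spurious: A.r0=1 A.r1=0

outcome vector order: (A.r0,A.r1)
TSO (8): 0/0; 0/1; 0/2; 1/1; 1/2; 2/0; 2/1; 2/2
claimed∖TSO = {1/0}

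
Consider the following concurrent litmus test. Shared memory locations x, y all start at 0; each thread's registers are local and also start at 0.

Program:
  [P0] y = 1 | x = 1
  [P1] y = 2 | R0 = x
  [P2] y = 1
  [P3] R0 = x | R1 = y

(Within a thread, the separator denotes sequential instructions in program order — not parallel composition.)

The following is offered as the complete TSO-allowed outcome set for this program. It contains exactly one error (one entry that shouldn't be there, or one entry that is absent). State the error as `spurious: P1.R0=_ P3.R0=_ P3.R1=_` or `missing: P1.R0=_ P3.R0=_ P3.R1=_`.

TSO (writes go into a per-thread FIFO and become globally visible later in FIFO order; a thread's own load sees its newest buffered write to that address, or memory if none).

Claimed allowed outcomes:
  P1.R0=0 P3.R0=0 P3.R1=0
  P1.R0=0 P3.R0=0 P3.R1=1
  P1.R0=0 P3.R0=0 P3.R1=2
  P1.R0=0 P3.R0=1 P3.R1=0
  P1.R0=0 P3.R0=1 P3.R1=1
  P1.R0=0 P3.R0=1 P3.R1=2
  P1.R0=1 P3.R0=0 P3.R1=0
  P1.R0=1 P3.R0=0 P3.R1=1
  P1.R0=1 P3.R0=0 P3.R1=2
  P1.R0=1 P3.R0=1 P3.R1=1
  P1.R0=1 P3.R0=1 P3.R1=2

spurious: P1.R0=0 P3.R0=1 P3.R1=0

outcome vector order: (P1.R0,P3.R0,P3.R1)
TSO (10): (0,0,0), (0,0,1), (0,0,2), (0,1,1), (0,1,2), (1,0,0), (1,0,1), (1,0,2), (1,1,1), (1,1,2)
claimed∖TSO = {(0,1,0)}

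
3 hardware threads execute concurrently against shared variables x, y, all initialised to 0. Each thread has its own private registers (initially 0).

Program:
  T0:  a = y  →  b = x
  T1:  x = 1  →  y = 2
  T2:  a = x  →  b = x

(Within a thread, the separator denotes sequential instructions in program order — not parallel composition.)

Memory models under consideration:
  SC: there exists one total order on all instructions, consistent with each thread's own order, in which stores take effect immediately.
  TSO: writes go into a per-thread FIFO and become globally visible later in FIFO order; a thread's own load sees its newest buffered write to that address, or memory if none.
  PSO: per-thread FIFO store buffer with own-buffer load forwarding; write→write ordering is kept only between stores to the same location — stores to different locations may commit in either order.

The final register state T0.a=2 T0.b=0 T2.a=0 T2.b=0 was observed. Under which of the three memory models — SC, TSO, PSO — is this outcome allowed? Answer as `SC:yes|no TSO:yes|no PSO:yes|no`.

outcome vector order: (T0.a,T0.b,T2.a,T2.b)
under SC → 0/0/0/0 0/0/0/1 0/0/1/1 0/1/0/0 0/1/0/1 0/1/1/1 2/1/0/0 2/1/0/1 2/1/1/1
under TSO → 0/0/0/0 0/0/0/1 0/0/1/1 0/1/0/0 0/1/0/1 0/1/1/1 2/1/0/0 2/1/0/1 2/1/1/1
under PSO → 0/0/0/0 0/0/0/1 0/0/1/1 0/1/0/0 0/1/0/1 0/1/1/1 2/0/0/0 2/0/0/1 2/0/1/1 2/1/0/0 2/1/0/1 2/1/1/1
target 2/0/0/0 ∈ {PSO}

SC:no TSO:no PSO:yes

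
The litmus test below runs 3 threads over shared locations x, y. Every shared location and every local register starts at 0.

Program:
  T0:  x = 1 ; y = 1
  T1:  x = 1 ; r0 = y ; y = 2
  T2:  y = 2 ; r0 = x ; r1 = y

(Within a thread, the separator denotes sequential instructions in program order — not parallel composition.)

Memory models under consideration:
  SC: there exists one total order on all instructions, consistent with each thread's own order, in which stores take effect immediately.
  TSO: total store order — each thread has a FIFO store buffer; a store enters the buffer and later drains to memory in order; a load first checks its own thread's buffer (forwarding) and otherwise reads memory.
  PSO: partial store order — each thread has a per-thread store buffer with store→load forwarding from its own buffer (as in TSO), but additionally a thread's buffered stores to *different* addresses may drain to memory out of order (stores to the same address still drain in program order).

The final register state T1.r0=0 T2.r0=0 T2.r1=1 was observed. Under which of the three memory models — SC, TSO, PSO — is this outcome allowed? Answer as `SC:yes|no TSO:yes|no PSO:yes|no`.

outcome vector order: (T1.r0,T2.r0,T2.r1)
under SC → 011 012 101 102 111 112 201 202 211 212
under TSO → 001 002 011 012 101 102 111 112 201 202 211 212
under PSO → 001 002 011 012 101 102 111 112 201 202 211 212
target 001 ∈ {TSO,PSO}

SC:no TSO:yes PSO:yes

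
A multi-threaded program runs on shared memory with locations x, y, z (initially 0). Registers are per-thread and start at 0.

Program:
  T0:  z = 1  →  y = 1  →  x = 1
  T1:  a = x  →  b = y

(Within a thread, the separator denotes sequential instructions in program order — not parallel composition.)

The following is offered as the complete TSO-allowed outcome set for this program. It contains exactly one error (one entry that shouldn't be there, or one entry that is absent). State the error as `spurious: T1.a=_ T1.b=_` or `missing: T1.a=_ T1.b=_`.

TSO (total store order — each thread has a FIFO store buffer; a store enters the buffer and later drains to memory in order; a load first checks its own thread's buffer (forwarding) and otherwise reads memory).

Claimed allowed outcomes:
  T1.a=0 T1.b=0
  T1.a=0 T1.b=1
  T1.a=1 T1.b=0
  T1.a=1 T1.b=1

outcome vector order: (T1.a,T1.b)
TSO: 3 outcomes — {00 01 11}
claimed∖TSO = {10}

spurious: T1.a=1 T1.b=0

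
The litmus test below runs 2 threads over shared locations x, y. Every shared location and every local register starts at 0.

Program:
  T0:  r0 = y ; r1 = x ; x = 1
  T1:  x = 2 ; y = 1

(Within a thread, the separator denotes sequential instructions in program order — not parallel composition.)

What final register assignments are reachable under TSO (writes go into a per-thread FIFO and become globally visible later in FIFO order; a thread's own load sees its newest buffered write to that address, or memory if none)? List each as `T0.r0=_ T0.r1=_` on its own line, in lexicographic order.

outcome vector order: (T0.r0,T0.r1)
|TSO outcomes| = 3

T0.r0=0 T0.r1=0
T0.r0=0 T0.r1=2
T0.r0=1 T0.r1=2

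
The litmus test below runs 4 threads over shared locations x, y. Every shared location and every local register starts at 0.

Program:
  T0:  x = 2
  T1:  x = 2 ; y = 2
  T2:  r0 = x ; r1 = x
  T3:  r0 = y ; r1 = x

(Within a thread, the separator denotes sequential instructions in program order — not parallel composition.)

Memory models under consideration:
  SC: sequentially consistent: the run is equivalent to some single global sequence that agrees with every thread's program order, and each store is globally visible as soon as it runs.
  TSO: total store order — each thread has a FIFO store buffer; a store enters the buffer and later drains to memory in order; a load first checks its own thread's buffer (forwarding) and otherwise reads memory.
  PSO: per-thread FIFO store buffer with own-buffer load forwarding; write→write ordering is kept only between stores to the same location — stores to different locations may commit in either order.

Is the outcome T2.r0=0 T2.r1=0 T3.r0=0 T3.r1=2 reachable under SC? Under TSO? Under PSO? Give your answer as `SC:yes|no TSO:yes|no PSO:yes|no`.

SC:yes TSO:yes PSO:yes

outcome vector order: (T2.r0,T2.r1,T3.r0,T3.r1)
under SC → <0 0 0 0> <0 0 0 2> <0 0 2 2> <0 2 0 0> <0 2 0 2> <0 2 2 2> <2 2 0 0> <2 2 0 2> <2 2 2 2>
under TSO → <0 0 0 0> <0 0 0 2> <0 0 2 2> <0 2 0 0> <0 2 0 2> <0 2 2 2> <2 2 0 0> <2 2 0 2> <2 2 2 2>
under PSO → <0 0 0 0> <0 0 0 2> <0 0 2 0> <0 0 2 2> <0 2 0 0> <0 2 0 2> <0 2 2 0> <0 2 2 2> <2 2 0 0> <2 2 0 2> <2 2 2 0> <2 2 2 2>
target <0 0 0 2> ∈ {SC,TSO,PSO}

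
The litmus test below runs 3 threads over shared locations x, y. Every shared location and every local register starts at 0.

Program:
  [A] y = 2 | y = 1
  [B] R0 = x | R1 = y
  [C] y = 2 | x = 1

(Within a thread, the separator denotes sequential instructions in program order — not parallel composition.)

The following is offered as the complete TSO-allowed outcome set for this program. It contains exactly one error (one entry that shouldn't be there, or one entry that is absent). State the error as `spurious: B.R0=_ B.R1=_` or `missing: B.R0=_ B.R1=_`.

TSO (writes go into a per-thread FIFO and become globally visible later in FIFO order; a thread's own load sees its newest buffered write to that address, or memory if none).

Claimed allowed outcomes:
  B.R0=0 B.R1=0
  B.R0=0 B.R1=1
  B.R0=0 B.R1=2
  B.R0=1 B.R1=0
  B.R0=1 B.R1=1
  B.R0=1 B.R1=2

spurious: B.R0=1 B.R1=0

outcome vector order: (B.R0,B.R1)
[TSO] allowed = {0/0, 0/1, 0/2, 1/1, 1/2}
claimed∖TSO = {1/0}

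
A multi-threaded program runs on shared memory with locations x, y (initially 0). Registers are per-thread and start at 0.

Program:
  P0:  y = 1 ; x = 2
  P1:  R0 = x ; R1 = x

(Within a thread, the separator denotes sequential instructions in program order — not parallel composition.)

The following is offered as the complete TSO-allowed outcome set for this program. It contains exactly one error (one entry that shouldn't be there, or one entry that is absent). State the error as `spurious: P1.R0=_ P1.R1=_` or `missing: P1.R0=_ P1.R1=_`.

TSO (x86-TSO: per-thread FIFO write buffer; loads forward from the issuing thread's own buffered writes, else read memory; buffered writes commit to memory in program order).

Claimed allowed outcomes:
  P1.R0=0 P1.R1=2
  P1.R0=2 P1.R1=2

missing: P1.R0=0 P1.R1=0

outcome vector order: (P1.R0,P1.R1)
TSO: 3 outcomes — {00; 02; 22}
TSO∖claimed = {00}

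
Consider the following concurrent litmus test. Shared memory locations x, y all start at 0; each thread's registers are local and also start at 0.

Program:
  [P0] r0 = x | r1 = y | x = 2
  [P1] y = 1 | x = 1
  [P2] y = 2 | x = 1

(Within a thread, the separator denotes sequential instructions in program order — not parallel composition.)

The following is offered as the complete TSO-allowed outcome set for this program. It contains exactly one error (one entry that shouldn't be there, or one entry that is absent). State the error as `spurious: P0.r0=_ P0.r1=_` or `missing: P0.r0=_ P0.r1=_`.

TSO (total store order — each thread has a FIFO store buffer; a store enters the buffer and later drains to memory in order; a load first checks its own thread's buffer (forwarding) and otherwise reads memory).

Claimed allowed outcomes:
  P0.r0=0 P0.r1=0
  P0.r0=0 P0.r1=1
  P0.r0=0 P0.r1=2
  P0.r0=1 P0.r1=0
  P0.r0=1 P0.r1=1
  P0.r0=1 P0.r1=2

spurious: P0.r0=1 P0.r1=0

outcome vector order: (P0.r0,P0.r1)
[TSO] allowed = {(0,0); (0,1); (0,2); (1,1); (1,2)}
claimed∖TSO = {(1,0)}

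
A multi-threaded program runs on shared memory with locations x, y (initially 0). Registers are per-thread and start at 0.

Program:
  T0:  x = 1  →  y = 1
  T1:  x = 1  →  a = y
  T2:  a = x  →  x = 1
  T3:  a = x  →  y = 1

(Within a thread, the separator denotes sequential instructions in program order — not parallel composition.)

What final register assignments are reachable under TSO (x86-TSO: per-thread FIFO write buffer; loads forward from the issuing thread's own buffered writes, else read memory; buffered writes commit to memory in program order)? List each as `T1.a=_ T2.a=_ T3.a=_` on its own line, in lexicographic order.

outcome vector order: (T1.a,T2.a,T3.a)
|TSO outcomes| = 8

T1.a=0 T2.a=0 T3.a=0
T1.a=0 T2.a=0 T3.a=1
T1.a=0 T2.a=1 T3.a=0
T1.a=0 T2.a=1 T3.a=1
T1.a=1 T2.a=0 T3.a=0
T1.a=1 T2.a=0 T3.a=1
T1.a=1 T2.a=1 T3.a=0
T1.a=1 T2.a=1 T3.a=1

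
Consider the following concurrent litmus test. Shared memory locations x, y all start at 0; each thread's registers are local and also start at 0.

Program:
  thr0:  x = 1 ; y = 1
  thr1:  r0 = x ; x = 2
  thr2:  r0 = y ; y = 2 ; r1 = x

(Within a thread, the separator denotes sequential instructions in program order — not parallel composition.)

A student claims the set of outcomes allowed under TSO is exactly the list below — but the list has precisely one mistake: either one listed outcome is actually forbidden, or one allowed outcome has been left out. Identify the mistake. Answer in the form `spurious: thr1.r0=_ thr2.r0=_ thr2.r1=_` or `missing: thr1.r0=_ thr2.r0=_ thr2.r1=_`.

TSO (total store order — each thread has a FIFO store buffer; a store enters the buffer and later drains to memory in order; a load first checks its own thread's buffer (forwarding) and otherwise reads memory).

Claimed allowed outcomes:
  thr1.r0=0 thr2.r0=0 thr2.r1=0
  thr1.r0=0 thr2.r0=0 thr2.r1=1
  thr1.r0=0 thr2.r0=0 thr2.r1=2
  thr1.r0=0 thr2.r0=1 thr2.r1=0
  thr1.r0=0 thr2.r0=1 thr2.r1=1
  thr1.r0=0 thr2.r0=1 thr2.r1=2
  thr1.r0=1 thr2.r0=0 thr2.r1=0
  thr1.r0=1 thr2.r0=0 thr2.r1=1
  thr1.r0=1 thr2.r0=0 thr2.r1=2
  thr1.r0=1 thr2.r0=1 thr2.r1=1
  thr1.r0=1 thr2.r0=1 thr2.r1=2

outcome vector order: (thr1.r0,thr2.r0,thr2.r1)
under TSO → 000 001 002 011 012 100 101 102 111 112
claimed∖TSO = {010}

spurious: thr1.r0=0 thr2.r0=1 thr2.r1=0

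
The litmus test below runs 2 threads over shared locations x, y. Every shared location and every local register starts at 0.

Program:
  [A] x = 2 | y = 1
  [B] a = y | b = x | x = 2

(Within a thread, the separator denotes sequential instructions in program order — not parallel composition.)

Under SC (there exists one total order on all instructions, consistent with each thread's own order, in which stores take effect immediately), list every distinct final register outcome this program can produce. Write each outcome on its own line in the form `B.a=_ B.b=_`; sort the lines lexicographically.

B.a=0 B.b=0
B.a=0 B.b=2
B.a=1 B.b=2

outcome vector order: (B.a,B.b)
|SC outcomes| = 3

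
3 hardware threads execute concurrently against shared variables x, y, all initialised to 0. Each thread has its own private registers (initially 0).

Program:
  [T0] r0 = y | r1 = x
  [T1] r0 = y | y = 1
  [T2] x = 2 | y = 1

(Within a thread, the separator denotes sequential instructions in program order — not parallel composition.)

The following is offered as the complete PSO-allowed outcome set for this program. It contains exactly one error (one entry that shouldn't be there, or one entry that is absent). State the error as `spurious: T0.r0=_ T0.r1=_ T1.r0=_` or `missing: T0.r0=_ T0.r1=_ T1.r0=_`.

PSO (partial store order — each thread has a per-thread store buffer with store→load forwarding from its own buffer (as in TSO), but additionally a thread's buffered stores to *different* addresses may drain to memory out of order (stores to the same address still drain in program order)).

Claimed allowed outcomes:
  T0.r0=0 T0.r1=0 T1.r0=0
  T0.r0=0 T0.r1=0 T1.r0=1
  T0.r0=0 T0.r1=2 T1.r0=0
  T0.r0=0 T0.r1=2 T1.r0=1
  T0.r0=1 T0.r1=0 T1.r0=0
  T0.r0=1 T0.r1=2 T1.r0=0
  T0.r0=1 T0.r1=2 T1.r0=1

outcome vector order: (T0.r0,T0.r1,T1.r0)
[PSO] allowed = {0/0/0, 0/0/1, 0/2/0, 0/2/1, 1/0/0, 1/0/1, 1/2/0, 1/2/1}
PSO∖claimed = {1/0/1}

missing: T0.r0=1 T0.r1=0 T1.r0=1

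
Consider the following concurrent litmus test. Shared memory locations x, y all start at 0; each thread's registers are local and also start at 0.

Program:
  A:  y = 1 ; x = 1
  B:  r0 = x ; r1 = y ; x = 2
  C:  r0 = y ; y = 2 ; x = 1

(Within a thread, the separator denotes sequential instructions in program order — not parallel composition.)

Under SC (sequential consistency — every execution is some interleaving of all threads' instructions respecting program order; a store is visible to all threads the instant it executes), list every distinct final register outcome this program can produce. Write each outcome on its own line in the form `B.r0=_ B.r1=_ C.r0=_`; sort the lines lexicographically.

B.r0=0 B.r1=0 C.r0=0
B.r0=0 B.r1=0 C.r0=1
B.r0=0 B.r1=1 C.r0=0
B.r0=0 B.r1=1 C.r0=1
B.r0=0 B.r1=2 C.r0=0
B.r0=0 B.r1=2 C.r0=1
B.r0=1 B.r1=1 C.r0=0
B.r0=1 B.r1=1 C.r0=1
B.r0=1 B.r1=2 C.r0=0
B.r0=1 B.r1=2 C.r0=1

outcome vector order: (B.r0,B.r1,C.r0)
|SC outcomes| = 10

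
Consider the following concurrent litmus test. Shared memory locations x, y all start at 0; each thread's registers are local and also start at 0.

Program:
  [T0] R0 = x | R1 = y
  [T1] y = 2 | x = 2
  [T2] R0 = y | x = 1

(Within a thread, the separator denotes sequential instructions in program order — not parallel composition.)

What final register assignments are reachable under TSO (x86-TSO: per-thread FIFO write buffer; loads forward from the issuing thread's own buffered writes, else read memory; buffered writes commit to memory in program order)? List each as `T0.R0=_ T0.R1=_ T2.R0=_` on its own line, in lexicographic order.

T0.R0=0 T0.R1=0 T2.R0=0
T0.R0=0 T0.R1=0 T2.R0=2
T0.R0=0 T0.R1=2 T2.R0=0
T0.R0=0 T0.R1=2 T2.R0=2
T0.R0=1 T0.R1=0 T2.R0=0
T0.R0=1 T0.R1=2 T2.R0=0
T0.R0=1 T0.R1=2 T2.R0=2
T0.R0=2 T0.R1=2 T2.R0=0
T0.R0=2 T0.R1=2 T2.R0=2

outcome vector order: (T0.R0,T0.R1,T2.R0)
|TSO outcomes| = 9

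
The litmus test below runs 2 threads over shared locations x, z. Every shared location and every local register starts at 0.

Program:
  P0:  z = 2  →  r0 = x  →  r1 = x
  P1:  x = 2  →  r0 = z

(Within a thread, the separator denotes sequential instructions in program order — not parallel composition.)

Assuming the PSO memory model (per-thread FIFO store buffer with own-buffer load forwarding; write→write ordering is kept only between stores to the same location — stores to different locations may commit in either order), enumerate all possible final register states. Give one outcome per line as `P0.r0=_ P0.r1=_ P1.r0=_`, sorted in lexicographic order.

P0.r0=0 P0.r1=0 P1.r0=0
P0.r0=0 P0.r1=0 P1.r0=2
P0.r0=0 P0.r1=2 P1.r0=0
P0.r0=0 P0.r1=2 P1.r0=2
P0.r0=2 P0.r1=2 P1.r0=0
P0.r0=2 P0.r1=2 P1.r0=2

outcome vector order: (P0.r0,P0.r1,P1.r0)
|PSO outcomes| = 6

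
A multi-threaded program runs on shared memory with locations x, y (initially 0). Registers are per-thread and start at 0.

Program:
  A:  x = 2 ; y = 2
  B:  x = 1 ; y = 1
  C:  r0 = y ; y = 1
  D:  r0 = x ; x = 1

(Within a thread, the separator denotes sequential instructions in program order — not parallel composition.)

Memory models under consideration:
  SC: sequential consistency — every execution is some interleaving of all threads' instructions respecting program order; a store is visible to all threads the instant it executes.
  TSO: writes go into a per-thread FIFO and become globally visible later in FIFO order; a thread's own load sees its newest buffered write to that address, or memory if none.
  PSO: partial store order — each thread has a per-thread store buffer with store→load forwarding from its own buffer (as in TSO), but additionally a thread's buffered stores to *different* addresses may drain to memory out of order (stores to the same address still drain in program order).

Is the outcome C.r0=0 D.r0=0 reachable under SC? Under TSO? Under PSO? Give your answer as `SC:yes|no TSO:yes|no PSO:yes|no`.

outcome vector order: (C.r0,D.r0)
SC: 9 outcomes — {00, 01, 02, 10, 11, 12, 20, 21, 22}
TSO: 9 outcomes — {00, 01, 02, 10, 11, 12, 20, 21, 22}
PSO: 9 outcomes — {00, 01, 02, 10, 11, 12, 20, 21, 22}
target 00 ∈ {SC,TSO,PSO}

SC:yes TSO:yes PSO:yes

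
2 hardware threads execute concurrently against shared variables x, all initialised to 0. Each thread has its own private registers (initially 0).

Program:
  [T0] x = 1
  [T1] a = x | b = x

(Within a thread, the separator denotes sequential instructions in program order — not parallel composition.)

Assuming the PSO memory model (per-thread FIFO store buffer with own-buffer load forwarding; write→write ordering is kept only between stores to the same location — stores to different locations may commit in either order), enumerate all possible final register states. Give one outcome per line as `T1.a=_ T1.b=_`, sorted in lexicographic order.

T1.a=0 T1.b=0
T1.a=0 T1.b=1
T1.a=1 T1.b=1

outcome vector order: (T1.a,T1.b)
|PSO outcomes| = 3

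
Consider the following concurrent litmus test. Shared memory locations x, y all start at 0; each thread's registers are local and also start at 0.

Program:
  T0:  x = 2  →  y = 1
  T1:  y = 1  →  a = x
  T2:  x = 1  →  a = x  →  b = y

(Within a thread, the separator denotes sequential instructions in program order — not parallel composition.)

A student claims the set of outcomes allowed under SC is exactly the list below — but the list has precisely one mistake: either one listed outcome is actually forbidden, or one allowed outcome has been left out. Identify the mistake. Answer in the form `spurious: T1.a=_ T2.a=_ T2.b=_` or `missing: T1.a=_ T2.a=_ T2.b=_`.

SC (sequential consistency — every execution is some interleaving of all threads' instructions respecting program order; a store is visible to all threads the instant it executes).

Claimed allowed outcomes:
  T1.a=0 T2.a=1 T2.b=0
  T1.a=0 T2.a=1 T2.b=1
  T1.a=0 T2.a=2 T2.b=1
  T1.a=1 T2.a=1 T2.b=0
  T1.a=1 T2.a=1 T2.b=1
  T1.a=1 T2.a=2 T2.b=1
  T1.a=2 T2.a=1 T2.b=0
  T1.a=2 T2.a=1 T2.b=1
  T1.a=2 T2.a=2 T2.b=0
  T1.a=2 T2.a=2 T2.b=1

spurious: T1.a=0 T2.a=1 T2.b=0

outcome vector order: (T1.a,T2.a,T2.b)
SC: 9 outcomes — {<0 1 1>, <0 2 1>, <1 1 0>, <1 1 1>, <1 2 1>, <2 1 0>, <2 1 1>, <2 2 0>, <2 2 1>}
claimed∖SC = {<0 1 0>}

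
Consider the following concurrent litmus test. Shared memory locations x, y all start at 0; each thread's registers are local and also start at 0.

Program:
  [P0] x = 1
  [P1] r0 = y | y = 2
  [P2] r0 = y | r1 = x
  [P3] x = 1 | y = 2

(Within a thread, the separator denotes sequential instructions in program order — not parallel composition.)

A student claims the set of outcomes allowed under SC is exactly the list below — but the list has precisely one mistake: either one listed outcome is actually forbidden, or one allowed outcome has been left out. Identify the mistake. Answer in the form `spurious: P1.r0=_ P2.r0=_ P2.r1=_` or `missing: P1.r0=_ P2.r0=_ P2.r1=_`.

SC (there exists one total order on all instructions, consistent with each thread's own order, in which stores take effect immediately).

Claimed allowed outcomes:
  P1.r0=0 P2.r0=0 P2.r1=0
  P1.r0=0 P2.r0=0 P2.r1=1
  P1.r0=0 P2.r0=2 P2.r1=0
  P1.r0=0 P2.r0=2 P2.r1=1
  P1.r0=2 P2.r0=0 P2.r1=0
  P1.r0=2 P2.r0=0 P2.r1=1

missing: P1.r0=2 P2.r0=2 P2.r1=1

outcome vector order: (P1.r0,P2.r0,P2.r1)
[SC] allowed = {0/0/0, 0/0/1, 0/2/0, 0/2/1, 2/0/0, 2/0/1, 2/2/1}
SC∖claimed = {2/2/1}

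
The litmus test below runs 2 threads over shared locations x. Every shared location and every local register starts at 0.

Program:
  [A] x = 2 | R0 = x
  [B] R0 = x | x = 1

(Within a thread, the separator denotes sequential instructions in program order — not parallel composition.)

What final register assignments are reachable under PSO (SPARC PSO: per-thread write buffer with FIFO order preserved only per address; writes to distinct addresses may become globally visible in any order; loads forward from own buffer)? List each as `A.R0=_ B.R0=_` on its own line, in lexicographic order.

outcome vector order: (A.R0,B.R0)
|PSO outcomes| = 4

A.R0=1 B.R0=0
A.R0=1 B.R0=2
A.R0=2 B.R0=0
A.R0=2 B.R0=2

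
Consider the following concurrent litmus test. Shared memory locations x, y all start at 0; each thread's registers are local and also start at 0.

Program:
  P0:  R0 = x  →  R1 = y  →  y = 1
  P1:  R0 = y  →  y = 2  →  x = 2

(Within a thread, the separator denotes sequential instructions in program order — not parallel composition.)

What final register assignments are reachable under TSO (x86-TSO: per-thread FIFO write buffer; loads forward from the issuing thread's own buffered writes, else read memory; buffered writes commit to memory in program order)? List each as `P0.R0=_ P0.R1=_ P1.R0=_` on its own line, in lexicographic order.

outcome vector order: (P0.R0,P0.R1,P1.R0)
|TSO outcomes| = 4

P0.R0=0 P0.R1=0 P1.R0=0
P0.R0=0 P0.R1=0 P1.R0=1
P0.R0=0 P0.R1=2 P1.R0=0
P0.R0=2 P0.R1=2 P1.R0=0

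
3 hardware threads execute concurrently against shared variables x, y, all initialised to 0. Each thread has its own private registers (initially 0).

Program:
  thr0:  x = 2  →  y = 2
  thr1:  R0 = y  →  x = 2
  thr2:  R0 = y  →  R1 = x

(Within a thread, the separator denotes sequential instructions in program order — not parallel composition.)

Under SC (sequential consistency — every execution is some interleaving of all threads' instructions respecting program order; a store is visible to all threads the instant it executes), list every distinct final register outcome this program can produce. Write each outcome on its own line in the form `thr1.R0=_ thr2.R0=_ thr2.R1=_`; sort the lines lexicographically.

outcome vector order: (thr1.R0,thr2.R0,thr2.R1)
|SC outcomes| = 6

thr1.R0=0 thr2.R0=0 thr2.R1=0
thr1.R0=0 thr2.R0=0 thr2.R1=2
thr1.R0=0 thr2.R0=2 thr2.R1=2
thr1.R0=2 thr2.R0=0 thr2.R1=0
thr1.R0=2 thr2.R0=0 thr2.R1=2
thr1.R0=2 thr2.R0=2 thr2.R1=2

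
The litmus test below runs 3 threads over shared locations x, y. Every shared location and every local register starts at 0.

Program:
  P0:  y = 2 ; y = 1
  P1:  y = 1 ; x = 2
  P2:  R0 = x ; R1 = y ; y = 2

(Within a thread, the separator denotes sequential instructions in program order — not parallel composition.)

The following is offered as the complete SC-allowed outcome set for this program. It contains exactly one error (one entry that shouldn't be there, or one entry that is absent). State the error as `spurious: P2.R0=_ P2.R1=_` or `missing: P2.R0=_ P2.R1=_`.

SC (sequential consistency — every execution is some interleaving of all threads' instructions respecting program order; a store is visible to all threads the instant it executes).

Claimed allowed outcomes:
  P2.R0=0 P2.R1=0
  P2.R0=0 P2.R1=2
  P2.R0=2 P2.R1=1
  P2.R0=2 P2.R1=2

missing: P2.R0=0 P2.R1=1

outcome vector order: (P2.R0,P2.R1)
SC: 5 outcomes — {0/0, 0/1, 0/2, 2/1, 2/2}
SC∖claimed = {0/1}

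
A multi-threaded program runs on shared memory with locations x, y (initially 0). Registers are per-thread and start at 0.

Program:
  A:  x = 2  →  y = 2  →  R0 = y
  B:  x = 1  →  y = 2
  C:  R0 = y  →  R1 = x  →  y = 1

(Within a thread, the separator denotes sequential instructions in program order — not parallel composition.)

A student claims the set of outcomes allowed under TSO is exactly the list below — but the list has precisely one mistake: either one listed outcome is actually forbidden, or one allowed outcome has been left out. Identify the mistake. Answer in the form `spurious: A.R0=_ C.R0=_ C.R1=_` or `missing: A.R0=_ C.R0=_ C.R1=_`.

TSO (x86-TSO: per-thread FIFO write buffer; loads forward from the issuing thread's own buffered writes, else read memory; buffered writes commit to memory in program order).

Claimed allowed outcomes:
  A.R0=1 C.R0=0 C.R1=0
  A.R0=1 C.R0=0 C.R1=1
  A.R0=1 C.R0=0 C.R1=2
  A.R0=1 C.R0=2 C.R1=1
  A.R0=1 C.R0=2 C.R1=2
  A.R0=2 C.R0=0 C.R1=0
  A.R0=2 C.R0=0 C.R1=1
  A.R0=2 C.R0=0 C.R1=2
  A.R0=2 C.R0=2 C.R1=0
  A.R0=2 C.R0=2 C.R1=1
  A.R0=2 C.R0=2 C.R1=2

spurious: A.R0=2 C.R0=2 C.R1=0

outcome vector order: (A.R0,C.R0,C.R1)
under TSO → (1,0,0); (1,0,1); (1,0,2); (1,2,1); (1,2,2); (2,0,0); (2,0,1); (2,0,2); (2,2,1); (2,2,2)
claimed∖TSO = {(2,2,0)}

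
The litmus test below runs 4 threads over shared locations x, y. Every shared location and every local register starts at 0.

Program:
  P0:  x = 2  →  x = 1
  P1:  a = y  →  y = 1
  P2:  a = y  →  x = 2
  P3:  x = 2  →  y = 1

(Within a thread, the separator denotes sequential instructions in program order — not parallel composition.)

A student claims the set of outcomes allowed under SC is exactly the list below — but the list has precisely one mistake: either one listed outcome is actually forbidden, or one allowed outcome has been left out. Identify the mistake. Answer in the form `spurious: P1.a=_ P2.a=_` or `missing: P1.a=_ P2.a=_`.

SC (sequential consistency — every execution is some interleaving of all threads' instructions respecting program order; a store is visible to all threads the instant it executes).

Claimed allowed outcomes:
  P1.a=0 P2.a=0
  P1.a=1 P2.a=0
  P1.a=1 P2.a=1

missing: P1.a=0 P2.a=1

outcome vector order: (P1.a,P2.a)
under SC → <0 0> <0 1> <1 0> <1 1>
SC∖claimed = {<0 1>}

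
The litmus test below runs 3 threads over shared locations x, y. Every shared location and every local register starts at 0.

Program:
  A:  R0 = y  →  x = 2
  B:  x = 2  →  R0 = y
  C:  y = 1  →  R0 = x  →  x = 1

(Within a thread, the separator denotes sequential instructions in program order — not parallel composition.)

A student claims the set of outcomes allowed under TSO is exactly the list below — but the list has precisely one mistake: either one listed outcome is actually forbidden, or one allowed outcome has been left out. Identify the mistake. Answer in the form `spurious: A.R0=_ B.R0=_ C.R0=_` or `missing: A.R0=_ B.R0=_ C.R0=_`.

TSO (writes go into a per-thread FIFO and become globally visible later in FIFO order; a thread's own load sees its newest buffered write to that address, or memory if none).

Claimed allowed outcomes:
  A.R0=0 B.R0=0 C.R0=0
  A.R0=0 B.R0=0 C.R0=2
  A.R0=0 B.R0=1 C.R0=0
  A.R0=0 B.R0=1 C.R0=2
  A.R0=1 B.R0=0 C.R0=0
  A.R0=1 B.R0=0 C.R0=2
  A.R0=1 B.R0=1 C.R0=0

outcome vector order: (A.R0,B.R0,C.R0)
under TSO → 0/0/0; 0/0/2; 0/1/0; 0/1/2; 1/0/0; 1/0/2; 1/1/0; 1/1/2
TSO∖claimed = {1/1/2}

missing: A.R0=1 B.R0=1 C.R0=2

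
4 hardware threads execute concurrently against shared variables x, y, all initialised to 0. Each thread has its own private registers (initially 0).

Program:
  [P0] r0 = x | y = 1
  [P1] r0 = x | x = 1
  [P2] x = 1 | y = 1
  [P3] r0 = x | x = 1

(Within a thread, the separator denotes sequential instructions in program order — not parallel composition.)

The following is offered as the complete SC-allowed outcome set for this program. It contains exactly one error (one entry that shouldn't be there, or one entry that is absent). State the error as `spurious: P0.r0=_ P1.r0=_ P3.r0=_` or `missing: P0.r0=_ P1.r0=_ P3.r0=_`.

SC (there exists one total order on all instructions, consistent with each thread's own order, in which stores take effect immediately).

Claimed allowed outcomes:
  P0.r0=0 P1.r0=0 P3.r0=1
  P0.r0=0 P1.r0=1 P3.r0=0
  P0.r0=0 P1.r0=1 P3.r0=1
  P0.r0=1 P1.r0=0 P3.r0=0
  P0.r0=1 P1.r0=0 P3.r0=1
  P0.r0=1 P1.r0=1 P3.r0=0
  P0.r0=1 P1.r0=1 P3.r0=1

missing: P0.r0=0 P1.r0=0 P3.r0=0

outcome vector order: (P0.r0,P1.r0,P3.r0)
[SC] allowed = {(0,0,0) (0,0,1) (0,1,0) (0,1,1) (1,0,0) (1,0,1) (1,1,0) (1,1,1)}
SC∖claimed = {(0,0,0)}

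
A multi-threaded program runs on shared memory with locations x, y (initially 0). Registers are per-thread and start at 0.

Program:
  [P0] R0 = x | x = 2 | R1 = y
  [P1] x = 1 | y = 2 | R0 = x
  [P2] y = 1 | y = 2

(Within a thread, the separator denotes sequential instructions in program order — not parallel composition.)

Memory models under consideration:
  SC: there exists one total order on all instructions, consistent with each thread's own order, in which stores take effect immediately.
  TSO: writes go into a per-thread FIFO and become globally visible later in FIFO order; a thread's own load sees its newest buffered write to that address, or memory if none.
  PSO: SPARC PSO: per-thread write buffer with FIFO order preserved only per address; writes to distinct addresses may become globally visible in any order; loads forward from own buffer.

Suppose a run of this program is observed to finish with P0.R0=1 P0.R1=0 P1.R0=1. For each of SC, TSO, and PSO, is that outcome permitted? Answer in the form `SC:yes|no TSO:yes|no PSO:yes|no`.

SC:no TSO:yes PSO:yes

outcome vector order: (P0.R0,P0.R1,P1.R0)
under SC → <0 0 1>, <0 0 2>, <0 1 1>, <0 1 2>, <0 2 1>, <0 2 2>, <1 0 2>, <1 1 1>, <1 1 2>, <1 2 1>, <1 2 2>
under TSO → <0 0 1>, <0 0 2>, <0 1 1>, <0 1 2>, <0 2 1>, <0 2 2>, <1 0 1>, <1 0 2>, <1 1 1>, <1 1 2>, <1 2 1>, <1 2 2>
under PSO → <0 0 1>, <0 0 2>, <0 1 1>, <0 1 2>, <0 2 1>, <0 2 2>, <1 0 1>, <1 0 2>, <1 1 1>, <1 1 2>, <1 2 1>, <1 2 2>
target <1 0 1> ∈ {TSO,PSO}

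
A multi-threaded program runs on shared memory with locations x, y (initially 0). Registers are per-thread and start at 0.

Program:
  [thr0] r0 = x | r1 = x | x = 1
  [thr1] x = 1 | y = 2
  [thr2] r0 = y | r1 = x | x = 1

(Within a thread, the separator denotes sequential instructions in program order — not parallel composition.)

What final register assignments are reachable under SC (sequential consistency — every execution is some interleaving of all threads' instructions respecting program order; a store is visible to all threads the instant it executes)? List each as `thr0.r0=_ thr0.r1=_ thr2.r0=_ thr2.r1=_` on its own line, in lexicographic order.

thr0.r0=0 thr0.r1=0 thr2.r0=0 thr2.r1=0
thr0.r0=0 thr0.r1=0 thr2.r0=0 thr2.r1=1
thr0.r0=0 thr0.r1=0 thr2.r0=2 thr2.r1=1
thr0.r0=0 thr0.r1=1 thr2.r0=0 thr2.r1=0
thr0.r0=0 thr0.r1=1 thr2.r0=0 thr2.r1=1
thr0.r0=0 thr0.r1=1 thr2.r0=2 thr2.r1=1
thr0.r0=1 thr0.r1=1 thr2.r0=0 thr2.r1=0
thr0.r0=1 thr0.r1=1 thr2.r0=0 thr2.r1=1
thr0.r0=1 thr0.r1=1 thr2.r0=2 thr2.r1=1

outcome vector order: (thr0.r0,thr0.r1,thr2.r0,thr2.r1)
|SC outcomes| = 9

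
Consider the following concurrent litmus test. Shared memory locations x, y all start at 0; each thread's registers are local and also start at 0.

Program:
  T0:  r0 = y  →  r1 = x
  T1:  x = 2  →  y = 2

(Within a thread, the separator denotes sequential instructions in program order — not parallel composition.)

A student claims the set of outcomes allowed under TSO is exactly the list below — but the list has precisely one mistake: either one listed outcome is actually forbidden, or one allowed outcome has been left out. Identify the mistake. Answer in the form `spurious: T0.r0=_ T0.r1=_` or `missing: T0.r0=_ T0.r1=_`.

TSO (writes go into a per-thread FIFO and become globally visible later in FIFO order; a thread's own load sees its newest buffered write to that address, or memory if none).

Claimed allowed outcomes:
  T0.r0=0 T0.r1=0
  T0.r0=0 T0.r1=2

missing: T0.r0=2 T0.r1=2

outcome vector order: (T0.r0,T0.r1)
[TSO] allowed = {0/0, 0/2, 2/2}
TSO∖claimed = {2/2}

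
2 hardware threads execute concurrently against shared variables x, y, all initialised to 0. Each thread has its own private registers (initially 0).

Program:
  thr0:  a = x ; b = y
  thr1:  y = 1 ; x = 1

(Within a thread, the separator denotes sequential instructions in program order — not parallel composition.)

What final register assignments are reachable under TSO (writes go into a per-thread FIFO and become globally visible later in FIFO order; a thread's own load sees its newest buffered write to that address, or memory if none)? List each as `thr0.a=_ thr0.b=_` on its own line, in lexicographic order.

thr0.a=0 thr0.b=0
thr0.a=0 thr0.b=1
thr0.a=1 thr0.b=1

outcome vector order: (thr0.a,thr0.b)
|TSO outcomes| = 3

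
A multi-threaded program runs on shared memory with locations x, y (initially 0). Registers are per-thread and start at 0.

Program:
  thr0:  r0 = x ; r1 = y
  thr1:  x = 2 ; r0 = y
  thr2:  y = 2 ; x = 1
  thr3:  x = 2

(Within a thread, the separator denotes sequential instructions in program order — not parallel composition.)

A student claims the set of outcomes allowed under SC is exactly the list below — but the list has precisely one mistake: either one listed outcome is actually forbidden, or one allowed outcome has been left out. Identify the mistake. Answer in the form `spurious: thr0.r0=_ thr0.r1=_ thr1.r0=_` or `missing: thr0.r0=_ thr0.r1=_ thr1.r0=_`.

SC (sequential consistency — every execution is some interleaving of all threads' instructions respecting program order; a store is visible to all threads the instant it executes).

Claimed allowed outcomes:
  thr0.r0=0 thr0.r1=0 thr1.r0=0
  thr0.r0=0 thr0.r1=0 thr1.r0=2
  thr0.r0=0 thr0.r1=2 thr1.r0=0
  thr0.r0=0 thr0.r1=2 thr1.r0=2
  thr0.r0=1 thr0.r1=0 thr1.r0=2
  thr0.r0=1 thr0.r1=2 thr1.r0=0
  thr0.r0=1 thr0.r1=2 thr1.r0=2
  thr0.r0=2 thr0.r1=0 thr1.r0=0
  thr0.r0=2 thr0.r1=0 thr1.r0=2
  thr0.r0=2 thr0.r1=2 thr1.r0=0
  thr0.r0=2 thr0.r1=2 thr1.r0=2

spurious: thr0.r0=1 thr0.r1=0 thr1.r0=2

outcome vector order: (thr0.r0,thr0.r1,thr1.r0)
SC: 10 outcomes — {<0 0 0>; <0 0 2>; <0 2 0>; <0 2 2>; <1 2 0>; <1 2 2>; <2 0 0>; <2 0 2>; <2 2 0>; <2 2 2>}
claimed∖SC = {<1 0 2>}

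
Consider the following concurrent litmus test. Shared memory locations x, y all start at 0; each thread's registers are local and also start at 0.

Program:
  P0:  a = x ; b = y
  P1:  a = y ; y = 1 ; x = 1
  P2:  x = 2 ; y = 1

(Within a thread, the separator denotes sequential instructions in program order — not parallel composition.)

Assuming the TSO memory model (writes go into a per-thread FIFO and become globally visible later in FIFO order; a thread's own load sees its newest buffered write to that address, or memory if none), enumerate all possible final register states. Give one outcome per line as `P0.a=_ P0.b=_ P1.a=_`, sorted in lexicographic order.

outcome vector order: (P0.a,P0.b,P1.a)
|TSO outcomes| = 10

P0.a=0 P0.b=0 P1.a=0
P0.a=0 P0.b=0 P1.a=1
P0.a=0 P0.b=1 P1.a=0
P0.a=0 P0.b=1 P1.a=1
P0.a=1 P0.b=1 P1.a=0
P0.a=1 P0.b=1 P1.a=1
P0.a=2 P0.b=0 P1.a=0
P0.a=2 P0.b=0 P1.a=1
P0.a=2 P0.b=1 P1.a=0
P0.a=2 P0.b=1 P1.a=1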